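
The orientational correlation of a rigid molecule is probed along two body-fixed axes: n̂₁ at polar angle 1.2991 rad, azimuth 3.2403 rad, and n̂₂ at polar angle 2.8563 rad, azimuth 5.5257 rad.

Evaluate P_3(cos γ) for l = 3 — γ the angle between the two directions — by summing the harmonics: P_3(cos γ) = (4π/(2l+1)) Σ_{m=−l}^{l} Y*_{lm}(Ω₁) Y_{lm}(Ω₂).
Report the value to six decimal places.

0.446733

Addition theorem: P_3(cos γ) = (4π/7) Σ_m Y*_{lm}(Ω₁) Y_{lm}(Ω₂), m = −3…3:
  m=-3: (-0.35674 - 0.10884j) × (-0.00600 + 0.00710j) = 0.00291 - 0.00188j  (running Σ = 0.00291 - 0.00188j)
  m=-2: (0.24957 + 0.04992j) × (-0.00433 - 0.07756j) = 0.00279 - 0.01957j  (running Σ = 0.00570 - 0.02145j)
  m=-1: (0.19825 + 0.01963j) × (0.23817 + 0.22523j) = 0.04279 + 0.04933j  (running Σ = 0.04850 + 0.02787j)
  m=0: (-0.26438 + 0.00000j) × (-0.57437 + 0.00000j) = 0.15185 + 0.00000j  (running Σ = 0.20035 + 0.02787j)
  m=1: (-0.19825 + 0.01963j) × (-0.23817 + 0.22523j) = 0.04279 - 0.04933j  (running Σ = 0.24314 - 0.02145j)
  m=2: (0.24957 - 0.04992j) × (-0.00433 + 0.07756j) = 0.00279 + 0.01957j  (running Σ = 0.24593 - 0.00188j)
  m=3: (0.35674 - 0.10884j) × (0.00600 + 0.00710j) = 0.00291 + 0.00188j  (running Σ = 0.24885 + 0.00000j)
Total Σ_m = 0.24885 + 0.00000j. Multiply by 1.795196: 0.44673 + 0.00000j. P_3(cos γ) = 0.446733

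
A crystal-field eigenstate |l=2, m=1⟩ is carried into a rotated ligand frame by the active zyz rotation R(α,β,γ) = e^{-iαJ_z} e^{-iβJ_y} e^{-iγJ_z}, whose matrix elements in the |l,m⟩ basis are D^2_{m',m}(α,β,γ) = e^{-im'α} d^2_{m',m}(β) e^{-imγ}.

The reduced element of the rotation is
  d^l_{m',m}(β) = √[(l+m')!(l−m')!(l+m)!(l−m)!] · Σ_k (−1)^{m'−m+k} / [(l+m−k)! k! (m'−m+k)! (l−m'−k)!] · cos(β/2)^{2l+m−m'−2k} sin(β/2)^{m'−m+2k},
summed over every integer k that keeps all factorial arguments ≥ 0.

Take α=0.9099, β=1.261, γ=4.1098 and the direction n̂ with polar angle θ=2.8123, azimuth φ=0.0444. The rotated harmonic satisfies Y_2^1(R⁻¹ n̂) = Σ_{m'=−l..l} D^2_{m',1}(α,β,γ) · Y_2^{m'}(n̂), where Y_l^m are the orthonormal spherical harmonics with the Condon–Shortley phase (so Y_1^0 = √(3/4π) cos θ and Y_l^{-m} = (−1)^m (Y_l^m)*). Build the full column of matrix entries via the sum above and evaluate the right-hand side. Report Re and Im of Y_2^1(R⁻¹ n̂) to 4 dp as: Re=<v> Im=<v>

Re=-0.0236 Im=0.0641

Need the full column D^2_{m',1} for m'=−2..2 at α=0.9099, β=1.2610, γ=4.1098.
cos(β/2)=0.807733, sin(β/2)=0.589549
d^2_{-2,1}: single k=3 term ⇒ +0.331022;  D = -0.218073-0.249038i
d^2_{-1,1}: k∈[2..3] ⇒ +0.680293 -0.120803 = +0.559490;  D = -0.558539+0.032604i
d^2_{0,1}: k∈[1..2] ⇒ +0.761024 -0.405417 = +0.355607;  D = -0.201550+0.292974i
d^2_{1,1}: k∈[0..1] ⇒ +0.425668 -0.680293 = -0.254625;  D = -0.077023-0.242696i
d^2_{2,1}: single k=0 term ⇒ -0.621374;  D = -0.582934-0.215159i
Y_2^{m'}(θ=2.8123,φ=0.0444) and Σ D·Y over m':
  (-0.2181-0.2490i)·(+0.0402-0.0036i)  (-0.5585+0.0326i)·(-0.2362+0.0105i)  (-0.2015+0.2930i)·(+0.5318+0.0000i)  (-0.0770-0.2427i)·(+0.2362+0.0105i)  (-0.5829-0.2152i)·(+0.0402+0.0036i)
Y_2^1(R⁻¹ n̂) = -0.023619+0.064147i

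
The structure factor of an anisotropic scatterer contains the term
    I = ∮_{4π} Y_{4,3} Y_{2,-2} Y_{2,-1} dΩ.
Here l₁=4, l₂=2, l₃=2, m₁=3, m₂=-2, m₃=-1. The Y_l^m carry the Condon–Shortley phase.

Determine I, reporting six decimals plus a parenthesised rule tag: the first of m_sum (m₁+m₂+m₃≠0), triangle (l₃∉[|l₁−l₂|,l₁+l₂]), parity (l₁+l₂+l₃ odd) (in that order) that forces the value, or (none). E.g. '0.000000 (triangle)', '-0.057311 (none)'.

-0.238414 (none)

m-sum 0 ✓  L=8 even ✓  2≤2≤6 ✓
Π(2lᵢ+1) = 9×5×5 = 225
triangle coeff Δ(4,2,2) = 1/630
Σ_t [2,2]: t=2:+1/16 = 1/16
(3j)²=2/35 [(4 2 2; 0 0 0)], sign=+1
Σ_t [0,0]: t=0:+1/144 = 1/144
(3j)²=1/18 [(4 2 2; 3 -2 -1)], sign=-1
⇒ 4πI² = 5/7
I = (-1)√(5/7/(4π)) = -0.23841361
No selection rule forces the value: the integral is nonzero (none).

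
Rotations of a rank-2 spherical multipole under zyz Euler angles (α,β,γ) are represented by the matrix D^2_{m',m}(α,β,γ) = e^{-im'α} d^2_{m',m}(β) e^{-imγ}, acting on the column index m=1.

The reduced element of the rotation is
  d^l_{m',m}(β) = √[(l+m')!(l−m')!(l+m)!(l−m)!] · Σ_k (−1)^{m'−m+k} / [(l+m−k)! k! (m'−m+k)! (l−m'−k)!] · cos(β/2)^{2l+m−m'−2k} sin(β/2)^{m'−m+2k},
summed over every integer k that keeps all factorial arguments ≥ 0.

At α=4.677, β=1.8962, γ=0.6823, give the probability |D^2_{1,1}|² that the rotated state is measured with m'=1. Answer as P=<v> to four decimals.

P=0.3110

First d^2_{1,1}(β=1.8962), then the phase factors e^{-i(1)α} and e^{-i(1)γ}:
c=cos(1.896200/2)=0.583228, s=sin(1.896200/2)=0.812309; N=√[6·1·6·1]=6.000000
k: max(0,(1)−(1))=0 … min(2+(1),2−(1))=1
  k=0: (−1)^0·6.0000/(6)·0.5832^4·0.8123^0 = +0.115705
  k=1: (−1)^1·6.0000/(2)·0.5832^2·0.8123^2 = -0.673348
d^2_{1,1}(1.8962) = +0.115705 -0.673348 = -0.557643
|D^2_{1,1}|² = |d^2_{1,1}(β)|² = (-0.557643)² = 0.310966 (the z-rotation phases have unit modulus)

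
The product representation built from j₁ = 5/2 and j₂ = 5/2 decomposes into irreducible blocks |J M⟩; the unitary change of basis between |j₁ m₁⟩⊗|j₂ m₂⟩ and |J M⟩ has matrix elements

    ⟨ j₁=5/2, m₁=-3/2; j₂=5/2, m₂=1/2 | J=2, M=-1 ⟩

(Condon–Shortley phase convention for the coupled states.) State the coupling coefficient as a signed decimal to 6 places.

√[5·3!2!2!/8! · 1!4!3!2!1!3!] = √(36/7)
  +(−1)^2/∏(2,1,2,1,0,1)! = 1/4  (running 1/4)
  +(−1)^3/∏(3,0,1,0,1,2)! = -1/12  (running 1/6)
⟨..|..⟩ = √(36/7)·(1/6) = +0.377964

+√(1/7) ≈ +0.377964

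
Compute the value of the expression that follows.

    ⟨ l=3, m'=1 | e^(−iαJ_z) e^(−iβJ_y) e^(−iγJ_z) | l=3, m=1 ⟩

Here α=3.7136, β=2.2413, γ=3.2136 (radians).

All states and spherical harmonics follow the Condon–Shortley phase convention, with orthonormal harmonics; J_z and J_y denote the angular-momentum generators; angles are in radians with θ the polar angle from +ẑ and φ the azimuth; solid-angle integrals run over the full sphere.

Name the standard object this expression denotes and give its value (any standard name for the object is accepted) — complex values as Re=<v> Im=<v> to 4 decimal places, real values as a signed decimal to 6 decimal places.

This is a Wigner D-matrix element — the rotation-matrix element ⟨l m'| R(α,β,γ) |l m⟩ in the angular-momentum basis.
Split into d^3_{1,1}(β=2.2413) × two z-phases.
With c≡cos(β/2)=0.435097 and s≡sin(β/2)=0.900383, N=[24·2·24·2]^{1/2}=48.000000
k: max(0,(1)−(1))=0 … min(3+(1),3−(1))=2
  k=0: (−1)^0·48.0000/(48)·0.4351^6·0.9004^0 = +0.006785
  k=1: (−1)^1·48.0000/(6)·0.4351^4·0.9004^2 = -0.232429
  k=2: (−1)^2·48.0000/(8)·0.4351^2·0.9004^4 = +0.746507
d^3_{1,1}(2.2413) = +0.006785 -0.232429 +0.746507 = +0.520863
Attach z-rotation phases: D = e^{-i(1)(3.7136)}·(+0.520863)·e^{-i(1)(3.2136)} = +0.416530-0.312732i

Wigner D-matrix element, Re=0.4165 Im=-0.3127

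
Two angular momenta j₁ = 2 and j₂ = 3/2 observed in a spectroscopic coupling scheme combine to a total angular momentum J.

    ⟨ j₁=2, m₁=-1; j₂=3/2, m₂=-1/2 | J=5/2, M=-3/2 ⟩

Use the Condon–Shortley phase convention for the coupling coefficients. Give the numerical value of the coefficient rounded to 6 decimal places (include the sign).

-0.169031

√[6·1!3!2!/7! · 1!3!1!2!1!4!] = √(144/35)
  +(−1)^0/∏(0,1,3,1,0,1)! = 1/6  (running 1/6)
  +(−1)^1/∏(1,0,2,0,1,2)! = -1/4  (running -1/12)
⟨..|..⟩ = √(144/35)·(-1/12) = -0.169031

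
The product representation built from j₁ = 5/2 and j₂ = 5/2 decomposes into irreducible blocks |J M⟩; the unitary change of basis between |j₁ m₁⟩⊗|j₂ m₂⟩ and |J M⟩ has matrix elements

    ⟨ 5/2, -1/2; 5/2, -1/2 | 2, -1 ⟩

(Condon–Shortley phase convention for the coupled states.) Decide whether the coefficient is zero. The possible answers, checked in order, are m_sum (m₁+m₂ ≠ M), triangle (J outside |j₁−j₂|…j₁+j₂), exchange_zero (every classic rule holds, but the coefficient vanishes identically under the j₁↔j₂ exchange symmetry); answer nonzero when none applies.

exchange_zero

m-sum: m₁+m₂ = -1/2+(-1/2) = -1, M = -1  ✓
triangle: |j₁−j₂| = 0 ≤ J = 2 ≤ j₁+j₂ = 5  ✓
exchange: j₁=j₂ and m₁=m₂, and (−1)^(j₁+j₂−J) = (−1)^3 = −1 forces ⟨j₁m₁;j₂m₂|JM⟩ = −⟨j₂m₂;j₁m₁|JM⟩ = −⟨j₁m₁;j₂m₂|JM⟩ ⇒ the coefficient vanishes identically
Racah sum check: Σ_k collapses to 0 ⇒ CG = 0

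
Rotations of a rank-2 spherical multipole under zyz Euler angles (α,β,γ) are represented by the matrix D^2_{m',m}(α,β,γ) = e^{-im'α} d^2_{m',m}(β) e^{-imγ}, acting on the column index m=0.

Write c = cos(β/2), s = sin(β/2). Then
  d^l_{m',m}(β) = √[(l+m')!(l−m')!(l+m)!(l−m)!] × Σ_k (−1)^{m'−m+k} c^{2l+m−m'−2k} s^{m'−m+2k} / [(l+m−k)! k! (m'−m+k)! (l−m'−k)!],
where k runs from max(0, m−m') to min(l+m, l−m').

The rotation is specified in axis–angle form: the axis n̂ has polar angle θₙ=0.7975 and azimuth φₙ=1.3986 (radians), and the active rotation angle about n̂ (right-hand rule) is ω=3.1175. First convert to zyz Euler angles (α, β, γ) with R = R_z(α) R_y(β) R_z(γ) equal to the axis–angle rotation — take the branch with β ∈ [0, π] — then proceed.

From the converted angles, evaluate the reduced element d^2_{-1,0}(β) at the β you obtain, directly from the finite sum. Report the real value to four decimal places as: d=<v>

Axis–angle → zyz. n̂ = (sinθₙcosφₙ, sinθₙsinφₙ, cosθₙ) = (+0.122618, +0.705029, +0.698498), ω = 3.1175.
R = I cosω + sinω [n̂]ₓ + (1−cosω) n̂n̂ᵀ gives
  R = [-0.969644, +0.156046, +0.188256; +0.189700, -0.005723, +0.981825; +0.154287, +0.987733, -0.024053]
β = atan2(√(R₁₃²+R₂₃²), R₃₃) = 1.594851; α = atan2(R₂₃, R₁₃) mod 2π = 1.381355; γ = atan2(R₃₂, −R₃₁) mod 2π = 1.725747
d^2_{-1,0}(β=1.5949) via the finite sum:
With c≡cos(β/2)=0.698551 and s≡sin(β/2)=0.715560, N=[1·6·2·2]^{1/2}=4.898979
The bounds max(0,m−m')=1 and min(l+m,l−m')=2 give 2 terms
  k=1: (−1)^0·4.8990/(2)·0.6986^3·0.7156^1 = +0.597470
  k=2: (−1)^1·4.8990/(2)·0.6986^1·0.7156^3 = -0.626920
d^2_{-1,0}(1.5949) = +0.597470 -0.626920 = -0.029450

d=-0.0294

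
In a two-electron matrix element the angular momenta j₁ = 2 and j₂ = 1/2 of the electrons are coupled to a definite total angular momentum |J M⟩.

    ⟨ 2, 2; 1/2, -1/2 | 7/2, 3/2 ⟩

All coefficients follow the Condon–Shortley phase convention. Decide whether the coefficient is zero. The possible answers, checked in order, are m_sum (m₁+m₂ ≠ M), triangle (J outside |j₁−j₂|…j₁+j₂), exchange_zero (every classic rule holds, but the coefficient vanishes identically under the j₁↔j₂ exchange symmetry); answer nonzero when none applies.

m-sum: m₁+m₂ = 2+(-1/2) = 3/2, M = 3/2  ✓
triangle: need |j₁−j₂| ≤ J ≤ j₁+j₂, i.e. J ∈ [3/2, 5/2]; J = 7/2 is outside ✗ ⇒ coefficient is 0

triangle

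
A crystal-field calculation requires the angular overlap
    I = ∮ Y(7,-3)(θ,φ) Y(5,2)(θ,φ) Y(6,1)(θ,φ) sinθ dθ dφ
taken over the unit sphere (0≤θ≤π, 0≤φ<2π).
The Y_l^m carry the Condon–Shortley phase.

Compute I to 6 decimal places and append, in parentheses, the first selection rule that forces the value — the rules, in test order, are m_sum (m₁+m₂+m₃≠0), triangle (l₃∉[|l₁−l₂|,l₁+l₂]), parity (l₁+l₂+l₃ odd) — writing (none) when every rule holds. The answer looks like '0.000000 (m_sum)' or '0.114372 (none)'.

-0.036891 (none)

Rules hold: Σm=0, L=18 even, 2≤6≤12.
N = 15·11·13 = 2145
Δ = 6!·8!·4!/19! = 1/174594420
Racah Σ t=1..5: t=1:−1/4147200 t=2:+1/207360 t=3:−1/82944 t=4:+1/207360 t=5:−1/4147200 = -1/345600
⇒ 3j(7 5 6; 0 0 0)² = 420/46189, sgn -1
Racah Σ t=3..6: t=3:−1/4354560 t=4:+1/414720 t=5:−1/345600 t=6:+1/2488320 = -1/3225600
⇒ 3j(7 5 6; -3 2 1)² = 81/92378, sgn +1
4πI² = N·(3j₀)²·(3jₘ)² = 255150/14919047
I = -1·√(0.0171023/4π) = -0.03689116
No selection rule forces the value: the integral is nonzero (none).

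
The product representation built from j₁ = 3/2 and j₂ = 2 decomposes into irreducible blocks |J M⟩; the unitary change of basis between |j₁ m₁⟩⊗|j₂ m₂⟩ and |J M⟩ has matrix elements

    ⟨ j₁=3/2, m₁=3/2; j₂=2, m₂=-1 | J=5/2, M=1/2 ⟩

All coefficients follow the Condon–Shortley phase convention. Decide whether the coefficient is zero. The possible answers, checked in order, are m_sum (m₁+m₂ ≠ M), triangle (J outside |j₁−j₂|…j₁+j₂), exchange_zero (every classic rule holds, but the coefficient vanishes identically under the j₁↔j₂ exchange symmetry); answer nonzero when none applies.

m-sum: m₁+m₂ = 3/2+(-1) = 1/2, M = 1/2  ✓
triangle: |j₁−j₂| = 1/2 ≤ J = 5/2 ≤ j₁+j₂ = 7/2  ✓
exchange: j₁≠j₂ or m₁≠m₂ — the exchange symmetry imposes no constraint here
value check: CG = +√(27/70) = +0.621059 ≠ 0

nonzero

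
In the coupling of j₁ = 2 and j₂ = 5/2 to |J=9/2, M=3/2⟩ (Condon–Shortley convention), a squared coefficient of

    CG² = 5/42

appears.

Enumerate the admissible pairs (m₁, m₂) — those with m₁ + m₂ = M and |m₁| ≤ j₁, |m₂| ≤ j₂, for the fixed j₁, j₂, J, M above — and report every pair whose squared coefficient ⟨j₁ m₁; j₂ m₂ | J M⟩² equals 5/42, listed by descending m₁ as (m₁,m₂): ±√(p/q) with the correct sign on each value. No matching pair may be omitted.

Admissible pairs with m₁+m₂ = M = 3/2: (-1,5/2), (0,3/2), (1,1/2), (2,-1/2)
  (m₁,m₂)=(2,-1/2): CG² = 5/42, CG = +√(5/42)   ← matches the target
  (m₁,m₂)=(1,1/2): CG² = 10/21, CG = +√(10/21)
  (m₁,m₂)=(0,3/2): CG² = 5/14, CG = +√(5/14)
  (m₁,m₂)=(-1,5/2): CG² = 1/21, CG = +√(1/21)
Pairs with CG² = 5/42: (2,-1/2): +√(5/42)

(2,-1/2): +√(5/42)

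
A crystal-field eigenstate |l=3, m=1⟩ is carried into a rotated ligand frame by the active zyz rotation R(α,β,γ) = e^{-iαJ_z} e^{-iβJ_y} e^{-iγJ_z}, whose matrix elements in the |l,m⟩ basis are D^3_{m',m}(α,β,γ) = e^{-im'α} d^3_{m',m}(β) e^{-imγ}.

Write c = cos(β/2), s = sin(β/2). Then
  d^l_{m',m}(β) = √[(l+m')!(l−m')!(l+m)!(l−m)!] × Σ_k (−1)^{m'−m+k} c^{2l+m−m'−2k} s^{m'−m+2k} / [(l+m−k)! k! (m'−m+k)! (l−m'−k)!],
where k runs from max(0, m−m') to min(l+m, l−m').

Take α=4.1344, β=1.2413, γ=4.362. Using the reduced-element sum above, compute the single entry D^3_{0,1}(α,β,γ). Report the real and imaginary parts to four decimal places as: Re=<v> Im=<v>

Re=0.0670 Im=-0.1834

Split into d^3_{0,1}(β=1.2413) × two z-phases.
With c≡cos(β/2)=0.813501 and s≡sin(β/2)=0.581564, N=[6·6·24·2]^{1/2}=41.569219
The bounds max(0,m−m')=1 and min(l+m,l−m')=3 give 3 terms
  k=1: (−1)^0·41.5692/(12)·0.8135^5·0.5816^1 = +0.717757
  k=2: (−1)^1·41.5692/(4)·0.8135^3·0.5816^3 = -1.100470
  k=3: (−1)^2·41.5692/(12)·0.8135^1·0.5816^5 = +0.187472
d^3_{0,1}(1.2413) = +0.717757 -1.100470 +0.187472 = -0.195241
Phases: e^{-i·(0)·4.1344}=+1.000000+0.000000i, e^{-i·(1)·4.3620}=-0.343263+0.939239i ⇒ D=+0.067019-0.183378i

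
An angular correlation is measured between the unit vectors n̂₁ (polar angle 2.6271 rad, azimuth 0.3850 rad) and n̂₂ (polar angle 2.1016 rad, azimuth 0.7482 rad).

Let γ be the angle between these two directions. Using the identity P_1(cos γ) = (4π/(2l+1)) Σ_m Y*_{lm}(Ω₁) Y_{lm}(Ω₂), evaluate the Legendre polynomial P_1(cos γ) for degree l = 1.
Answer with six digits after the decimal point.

0.837389

Term-by-term m-sum for l=1 (normalisation 4π/3 = 4.188790):
  m=-1: Y*=(0.157570, 0.063851)  Y=(0.218375, -0.202704)  product (0.047352, -0.017997)
  m=+0: Y*=(-0.425349, -0.000000)  Y=(-0.247344, 0.000000)  product (0.105207, 0.000000)
  m=+1: Y*=(-0.157570, 0.063851)  Y=(-0.218375, -0.202704)  product (0.047352, 0.017997)
Total Σ_m = (0.199912, 0.000000). Multiply by 4.188790: (0.837389, 0.000000). P_1(cos γ) = 0.837389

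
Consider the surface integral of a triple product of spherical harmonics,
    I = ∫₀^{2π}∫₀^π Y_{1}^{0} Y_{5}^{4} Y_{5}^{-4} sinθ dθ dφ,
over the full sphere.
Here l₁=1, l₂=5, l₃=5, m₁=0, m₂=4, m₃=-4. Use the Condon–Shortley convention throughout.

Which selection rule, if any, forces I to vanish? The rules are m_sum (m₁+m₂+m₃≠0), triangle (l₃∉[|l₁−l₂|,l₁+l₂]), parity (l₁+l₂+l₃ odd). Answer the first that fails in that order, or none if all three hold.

Σmᵢ = 0  ✓
l₃∈[|l₁−l₂|,l₁+l₂]=[4,6], have l₃=5  ✓
Σlᵢ = 11 ⇒ odd  ✗

parity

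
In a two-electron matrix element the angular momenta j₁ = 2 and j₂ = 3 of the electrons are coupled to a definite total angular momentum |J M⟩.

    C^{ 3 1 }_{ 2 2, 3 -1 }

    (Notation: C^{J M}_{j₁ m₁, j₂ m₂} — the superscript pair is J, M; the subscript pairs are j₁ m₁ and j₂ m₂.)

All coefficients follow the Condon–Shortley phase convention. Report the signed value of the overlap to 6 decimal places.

√[7·2!2!4!/9! · 4!0!2!4!4!2!] = √(512/5)
  +(−1)^0/∏(0,2,0,2,2,2)! = 1/16  (running 1/16)
⟨..|..⟩ = √(512/5)·(1/16) = +0.632456

+√(2/5) = +0.632456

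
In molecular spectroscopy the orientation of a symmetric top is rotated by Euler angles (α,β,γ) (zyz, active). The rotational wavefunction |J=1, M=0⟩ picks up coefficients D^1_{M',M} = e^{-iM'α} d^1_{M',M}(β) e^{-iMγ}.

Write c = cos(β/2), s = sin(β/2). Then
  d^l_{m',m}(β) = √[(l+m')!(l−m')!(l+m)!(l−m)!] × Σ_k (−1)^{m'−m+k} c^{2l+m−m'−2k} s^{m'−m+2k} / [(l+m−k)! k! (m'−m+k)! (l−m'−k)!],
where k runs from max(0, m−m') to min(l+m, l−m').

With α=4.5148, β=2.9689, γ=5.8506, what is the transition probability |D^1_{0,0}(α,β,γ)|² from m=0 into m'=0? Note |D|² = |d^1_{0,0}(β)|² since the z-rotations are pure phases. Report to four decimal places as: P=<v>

First d^1_{0,0}(β=2.9689), then the phase factors e^{-i(0)α} and e^{-i(0)γ}:
With c≡cos(β/2)=0.086239 and s≡sin(β/2)=0.996274, N=[1·1·1·1]^{1/2}=1.000000
Admissible k: 0..1 (factorial args all ≥0)
  k=0: (−1)^0·1.0000/(1)·0.0862^2·0.9963^0 = +0.007437
  k=1: (−1)^1·1.0000/(1)·0.0862^0·0.9963^2 = -0.992563
d^1_{0,0}(2.9689) = +0.007437 -0.992563 = -0.985126
|D^1_{0,0}|² = |d^1_{0,0}(β)|² = (-0.985126)² = 0.970473 (the z-rotation phases have unit modulus)

P=0.9705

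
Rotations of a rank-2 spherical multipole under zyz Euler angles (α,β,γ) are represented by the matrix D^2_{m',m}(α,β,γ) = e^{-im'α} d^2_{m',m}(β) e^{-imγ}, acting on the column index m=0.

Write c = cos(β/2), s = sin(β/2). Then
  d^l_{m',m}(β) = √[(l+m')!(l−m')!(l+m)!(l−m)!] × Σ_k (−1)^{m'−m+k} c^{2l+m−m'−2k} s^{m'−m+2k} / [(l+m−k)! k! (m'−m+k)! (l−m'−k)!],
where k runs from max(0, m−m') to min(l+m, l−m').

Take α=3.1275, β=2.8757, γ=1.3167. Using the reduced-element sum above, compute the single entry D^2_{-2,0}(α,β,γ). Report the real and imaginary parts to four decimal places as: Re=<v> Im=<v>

Split into d^2_{-2,0}(β=2.8757) × two z-phases.
With c≡cos(β/2)=0.132555 and s≡sin(β/2)=0.991176, N=[1·24·2·2]^{1/2}=9.797959
k: max(0,(0)−(-2))=2 … min(2+(0),2−(-2))=2
  k=2: (−1)^0·9.7980/(4)·0.1326^2·0.9912^2 = +0.042283
d^2_{-2,0}(2.8757) = +0.042283
D = (+0.999603-0.028182i)·(+0.042283)·(+1.000000+0.000000i) = +0.042267-0.001192i

Re=0.0423 Im=-0.0012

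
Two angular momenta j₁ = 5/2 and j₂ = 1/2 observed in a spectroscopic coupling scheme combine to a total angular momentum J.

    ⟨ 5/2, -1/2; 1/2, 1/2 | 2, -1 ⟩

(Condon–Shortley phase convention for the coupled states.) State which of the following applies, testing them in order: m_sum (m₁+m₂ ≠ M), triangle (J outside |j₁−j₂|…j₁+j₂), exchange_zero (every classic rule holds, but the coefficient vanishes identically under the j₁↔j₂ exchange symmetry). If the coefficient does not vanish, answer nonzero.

m-sum: m₁+m₂ = -1/2+1/2 = 0, M = -1  ✗ ⇒ coefficient is 0

m_sum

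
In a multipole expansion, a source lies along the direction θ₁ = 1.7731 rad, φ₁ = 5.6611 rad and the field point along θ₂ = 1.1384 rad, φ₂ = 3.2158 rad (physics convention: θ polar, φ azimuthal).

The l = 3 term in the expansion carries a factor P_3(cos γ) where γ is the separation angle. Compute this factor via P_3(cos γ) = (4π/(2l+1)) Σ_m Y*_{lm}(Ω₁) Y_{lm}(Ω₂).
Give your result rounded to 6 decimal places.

Summing Y*_{l m}(θ₁,φ₁)·Y_{l m}(θ₂,φ₂) over m ∈ [−3, 3]; prefactor 4π/(2·3+1) = 1.795196:
  term(m=-3) = (0.060659, 0.106415)   from Y*(Ω₁)=(-0.114205, -0.375219), Y(Ω₂)=(-0.304595, 0.068953)
  term(m=-2) = (-0.012333, 0.068470)   from Y*(Ω₁)=(-0.063225, 0.186636), Y(Ω₂)=(0.349176, -0.052207)
  term(m=-1) = (-0.006940, 0.005802)   from Y*(Ω₁)=(-0.205347, 0.147246), Y(Ω₂)=(0.035699, -0.002654)
  term(m=+0) = (-0.069621, 0.000000)   from Y*(Ω₁)=(0.209808, -0.000000), Y(Ω₂)=(-0.331835, 0.000000)
  term(m=+1) = (-0.006940, -0.005802)   from Y*(Ω₁)=(0.205347, 0.147246), Y(Ω₂)=(-0.035699, -0.002654)
  term(m=+2) = (-0.012333, -0.068470)   from Y*(Ω₁)=(-0.063225, -0.186636), Y(Ω₂)=(0.349176, 0.052207)
  term(m=+3) = (0.060659, -0.106415)   from Y*(Ω₁)=(0.114205, -0.375219), Y(Ω₂)=(0.304595, 0.068953)
Σ over m = (0.013150, 0.000000); ×(4π/7) → (0.023607, 0.000000). Real part: 0.023607

0.023607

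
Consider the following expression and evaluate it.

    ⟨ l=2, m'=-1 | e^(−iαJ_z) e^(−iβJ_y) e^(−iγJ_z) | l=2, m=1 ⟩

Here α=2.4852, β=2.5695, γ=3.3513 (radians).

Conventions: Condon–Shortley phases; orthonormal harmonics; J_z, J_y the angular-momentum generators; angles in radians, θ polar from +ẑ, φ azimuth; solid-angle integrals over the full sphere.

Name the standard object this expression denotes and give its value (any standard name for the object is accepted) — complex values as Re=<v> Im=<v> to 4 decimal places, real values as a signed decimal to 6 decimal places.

This is a Wigner D-matrix element — the rotation-matrix element ⟨l m'| R(α,β,γ) |l m⟩ in the angular-momentum basis.
D^2_{-1,1}(2.4852,2.5695,3.3513) = e^{-i·-1·2.4852}·d^2_{-1,1}(2.5695)·e^{-i·1·3.3513}. Compute d first:
c=cos(2.569500/2)=0.282161, s=sin(2.569500/2)=0.959367; N=√[1·6·6·1]=6.000000
The bounds max(0,m−m')=2 and min(l+m,l−m')=3 give 2 terms
  k=2: (−1)^0·6.0000/(2)·0.2822^2·0.9594^2 = +0.219830
  k=3: (−1)^1·6.0000/(6)·0.2822^0·0.9594^4 = -0.847108
d^2_{-1,1}(2.5695) = +0.219830 -0.847108 = -0.627279
Attach z-rotation phases: D = e^{-i(-1)(2.4852)}·(-0.627279)·e^{-i(1)(3.3513)} = -0.406353+0.477866i

Wigner D-matrix element, Re=-0.4064 Im=0.4779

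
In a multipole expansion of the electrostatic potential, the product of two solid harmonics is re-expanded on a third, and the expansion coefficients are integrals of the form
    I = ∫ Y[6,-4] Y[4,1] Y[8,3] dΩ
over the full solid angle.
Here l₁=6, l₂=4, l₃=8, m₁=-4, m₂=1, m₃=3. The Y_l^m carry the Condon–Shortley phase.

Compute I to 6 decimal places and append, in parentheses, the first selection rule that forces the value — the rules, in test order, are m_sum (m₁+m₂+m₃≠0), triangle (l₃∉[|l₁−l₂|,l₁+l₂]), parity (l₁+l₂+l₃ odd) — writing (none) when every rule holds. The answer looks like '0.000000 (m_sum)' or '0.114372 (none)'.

0.158035 (none)

Rules hold: Σm=0, L=18 even, 2≤8≤10.
N = 13·9·17 = 1989
Δ = 2!·10!·6!/19! = 1/23279256
Racah Σ t=0..2: t=0:+1/1658880 t=1:−1/518400 t=2:+1/1658880 = -1/1382400
⇒ 3j(6 4 8; 0 0 0)² = 504/46189, sgn -1
Racah Σ t=0..2: t=0:+1/870912000 t=1:−1/17418240 t=2:+1/5806080 = 101/870912000
⇒ 3j(6 4 8; -4 1 3)² = 10201/705432, sgn -1
4πI² = N·(3j₀)²·(3jₘ)² = 275427/877591
I = +1·√(0.313844/4π) = 0.15803462
No selection rule forces the value: the integral is nonzero (none).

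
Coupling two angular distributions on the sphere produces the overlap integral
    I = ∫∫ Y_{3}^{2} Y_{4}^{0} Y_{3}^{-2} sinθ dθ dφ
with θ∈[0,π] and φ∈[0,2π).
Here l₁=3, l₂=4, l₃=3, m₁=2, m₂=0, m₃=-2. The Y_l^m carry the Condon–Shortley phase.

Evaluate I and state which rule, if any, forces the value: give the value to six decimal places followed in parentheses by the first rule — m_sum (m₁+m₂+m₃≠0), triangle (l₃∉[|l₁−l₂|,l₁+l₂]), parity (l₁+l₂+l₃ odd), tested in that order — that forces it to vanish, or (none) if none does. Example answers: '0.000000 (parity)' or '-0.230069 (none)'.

-0.179515 (none)

m-sum 0 ✓  L=10 even ✓  1≤3≤7 ✓
Π(2lᵢ+1) = 7×9×7 = 441
triangle coeff Δ(3,4,3) = 1/34650
Σ_t [1,3]: t=1:−1/72 t=2:+1/16 t=3:−1/72 = 5/144
(3j)²=2/77 [(3 4 3; 0 0 0)], sign=-1
Σ_t [0,1]: t=0:+1/576 t=1:−1/72 = -7/576
(3j)²=7/198 [(3 4 3; 2 0 -2)], sign=+1
⇒ 4πI² = 49/121
I = (-1)√(49/121/(4π)) = -0.17951487
No selection rule forces the value: the integral is nonzero (none).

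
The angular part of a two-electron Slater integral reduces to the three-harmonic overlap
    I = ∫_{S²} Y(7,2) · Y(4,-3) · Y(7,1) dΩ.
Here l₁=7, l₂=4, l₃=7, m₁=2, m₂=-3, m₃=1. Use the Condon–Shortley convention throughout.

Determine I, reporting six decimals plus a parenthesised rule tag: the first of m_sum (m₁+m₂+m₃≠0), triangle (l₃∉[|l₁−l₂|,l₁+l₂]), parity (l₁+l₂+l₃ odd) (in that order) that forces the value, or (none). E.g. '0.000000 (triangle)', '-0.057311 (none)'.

-0.033455 (none)

m-sum 0 ✓  L=18 even ✓  3≤7≤11 ✓
Π(2lᵢ+1) = 15×9×15 = 2025
triangle coeff Δ(7,4,7) = 1/58198140
Σ_t [0,4]: t=0:+1/17418240 t=1:−1/622080 t=2:+1/230400 t=3:−1/622080 t=4:+1/17418240 = 1/806400
(3j)²=2268/230945 [(7 4 7; 0 0 0)], sign=-1
Σ_t [0,1]: t=0:+1/2073600 t=1:−1/2488320 = 1/12441600
(3j)²=98/138567 [(7 4 7; 2 -3 1)], sign=+1
⇒ 4πI² = 30005640/2133423721
I = (-1)√(30005640/2133423721/(4π)) = -0.03345476
No selection rule forces the value: the integral is nonzero (none).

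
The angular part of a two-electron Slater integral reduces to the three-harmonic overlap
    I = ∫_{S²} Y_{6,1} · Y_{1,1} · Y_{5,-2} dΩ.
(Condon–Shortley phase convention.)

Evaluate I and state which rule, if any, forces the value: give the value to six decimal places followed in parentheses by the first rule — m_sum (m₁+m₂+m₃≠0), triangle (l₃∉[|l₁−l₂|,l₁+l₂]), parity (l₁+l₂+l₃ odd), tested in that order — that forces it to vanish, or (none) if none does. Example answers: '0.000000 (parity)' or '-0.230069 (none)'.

Rules hold: Σm=0, L=12 even, 5≤5≤7.
N = 13·3·11 = 429
Δ = 2!·10!·0!/13! = 1/858
Racah Σ t=1..1: t=1:−1/14400 = -1/14400
⇒ 3j(6 1 5; 0 0 0)² = 6/143, sgn +1
Racah Σ t=2..2: t=2:+1/60480 = 1/60480
⇒ 3j(6 1 5; 1 1 -2)² = 5/429, sgn -1
4πI² = N·(3j₀)²·(3jₘ)² = 30/143
I = -1·√(0.20979/4π) = -0.12920749
No selection rule forces the value: the integral is nonzero (none).

-0.129207 (none)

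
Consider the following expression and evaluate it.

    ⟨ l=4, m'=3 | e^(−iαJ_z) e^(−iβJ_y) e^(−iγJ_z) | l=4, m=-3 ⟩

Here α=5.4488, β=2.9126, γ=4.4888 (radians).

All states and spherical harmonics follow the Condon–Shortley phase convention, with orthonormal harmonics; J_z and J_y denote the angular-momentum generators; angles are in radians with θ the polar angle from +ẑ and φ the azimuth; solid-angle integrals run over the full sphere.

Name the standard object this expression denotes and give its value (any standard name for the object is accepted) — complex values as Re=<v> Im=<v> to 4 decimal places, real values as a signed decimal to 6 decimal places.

Wigner D-matrix element, Re=0.8317 Im=0.2227

This is a Wigner D-matrix element — the rotation-matrix element ⟨l m'| R(α,β,γ) |l m⟩ in the angular-momentum basis.
D^4_{3,-3}(5.4488,2.9126,4.4888) = e^{-i·3·5.4488}·d^4_{3,-3}(2.9126)·e^{-i·-3·4.4888}. Compute d first:
c=cos(2.912600/2)=0.114246, s=sin(2.912600/2)=0.993452; N=√[5040·1·1·5040]=5040.000000
The bounds max(0,m−m')=0 and min(l+m,l−m')=1 give 2 terms
  k=0: (−1)^6·5040.0000/(720)·0.1142^2·0.9935^6 = +0.087834
  k=1: (−1)^7·5040.0000/(5040)·0.1142^0·0.9935^8 = -0.948804
d^4_{3,-3}(2.9126) = +0.087834 -0.948804 = -0.860970
Phases: e^{-i·(3)·5.4488}=-0.803028+0.595941i, e^{-i·(-3)·4.4888}=+0.621587+0.783345i ⇒ D=+0.831679+0.222663i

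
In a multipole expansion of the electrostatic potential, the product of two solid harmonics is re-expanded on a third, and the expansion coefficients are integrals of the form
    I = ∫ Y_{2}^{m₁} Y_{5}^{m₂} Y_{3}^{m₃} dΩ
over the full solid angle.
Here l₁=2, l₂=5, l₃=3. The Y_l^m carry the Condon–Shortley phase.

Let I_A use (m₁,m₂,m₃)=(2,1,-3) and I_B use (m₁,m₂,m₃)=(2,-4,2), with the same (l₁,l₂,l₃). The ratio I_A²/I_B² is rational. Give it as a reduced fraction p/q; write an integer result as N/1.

1/126

Same 2,5,3: normalisation and zero-m 3j drop out of the ratio.
A: Δ: 4! 0! 6! / 11! → 1/2310; sum: t=0:+1/17280 = 1/17280; 3j²(2 5 3; 2 1 -3) = Δ·Π!·Σ² = 1/2310  (sign +1)
B: Δ: 4! 0! 6! / 11! → 1/2310; sum: t=0:+1/2880 = 1/2880; 3j²(2 5 3; 2 -4 2) = Δ·Π!·Σ² = 3/55  (sign -1)
I_A²/I_B² = (1/2310)/(3/55) = 1/126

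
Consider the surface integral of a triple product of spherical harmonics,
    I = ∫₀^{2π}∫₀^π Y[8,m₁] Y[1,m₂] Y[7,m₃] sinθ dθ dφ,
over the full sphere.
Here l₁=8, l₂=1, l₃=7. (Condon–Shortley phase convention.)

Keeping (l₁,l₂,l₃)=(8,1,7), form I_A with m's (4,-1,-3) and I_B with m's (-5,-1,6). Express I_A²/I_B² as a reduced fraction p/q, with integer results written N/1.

22/1

l's match ⇒ only the (l;m) 3-j factors differ between A and B.
A: triangle coeff Δ(8,1,7) = 1/2040; Σ_t [0,0]: t=0:+1/174182400 = 1/174182400; (3j)²=11/340 [(8 1 7; 4 -1 -3)], sign=+1
B: triangle coeff Δ(8,1,7) = 1/2040; Σ_t [0,0]: t=0:+1/12454041600 = 1/12454041600; (3j)²=1/680 [(8 1 7; -5 -1 6)], sign=-1
I_A²/I_B² = (11/340)/(1/680) = 22/1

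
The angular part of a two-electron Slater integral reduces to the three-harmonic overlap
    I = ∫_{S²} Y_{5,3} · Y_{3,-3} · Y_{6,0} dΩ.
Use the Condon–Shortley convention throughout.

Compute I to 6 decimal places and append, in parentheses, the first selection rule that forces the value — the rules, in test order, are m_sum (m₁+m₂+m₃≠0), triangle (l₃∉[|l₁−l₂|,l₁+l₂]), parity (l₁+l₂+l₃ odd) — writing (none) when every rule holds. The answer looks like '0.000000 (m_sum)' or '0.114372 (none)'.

Rules hold: Σm=0, L=14 even, 2≤6≤8.
N = 11·7·13 = 1001
Δ = 2!·8!·4!/15! = 1/675675
Racah Σ t=0..2: t=0:+1/8640 t=1:−1/2304 t=2:+1/8640 = -7/34560
⇒ 3j(5 3 6; 0 0 0)² = 7/429, sgn -1
Racah Σ t=0..0: t=0:+1/69120 = 1/69120
⇒ 3j(5 3 6; 3 -3 0)² = 4/429, sgn +1
4πI² = N·(3j₀)²·(3jₘ)² = 196/1287
I = -1·√(0.152292/4π) = -0.11008644
No selection rule forces the value: the integral is nonzero (none).

-0.110086 (none)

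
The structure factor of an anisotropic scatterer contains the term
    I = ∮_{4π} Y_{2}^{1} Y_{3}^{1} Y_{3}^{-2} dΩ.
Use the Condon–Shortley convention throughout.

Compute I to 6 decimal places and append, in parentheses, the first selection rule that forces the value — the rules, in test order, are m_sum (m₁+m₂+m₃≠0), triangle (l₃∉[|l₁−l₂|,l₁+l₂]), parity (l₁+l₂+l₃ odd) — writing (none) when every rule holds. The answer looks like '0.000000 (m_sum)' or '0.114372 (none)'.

Checks pass: Σm=0; 8 even; l₃=3∈[1,5].
(2·2+1)(2·3+1)(2·3+1) = 245
Δ: 2! 2! 4! / 9! → 1/3780
sum: t=0:+1/24 t=1:−1/4 t=2:+1/24 = -1/6
3j²(2 3 3; 0 0 0) = Δ·Π!·Σ² = 4/105  (sign +1)
sum: t=0:+1/48 t=1:−1/12 = -1/16
3j²(2 3 3; 1 1 -2) = Δ·Π!·Σ² = 1/28  (sign +1)
combine: 4πI² = 245·4/105·1/28 = 1/3
take √, sign +1: I = 0.16286750
No selection rule forces the value: the integral is nonzero (none).

0.162868 (none)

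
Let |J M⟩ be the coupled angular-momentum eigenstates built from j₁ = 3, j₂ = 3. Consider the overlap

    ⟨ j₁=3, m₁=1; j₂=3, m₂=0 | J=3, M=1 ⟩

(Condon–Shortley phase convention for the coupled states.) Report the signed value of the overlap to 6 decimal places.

-0.408248

triangle: 3!×3!×3!/10! = 216/3628800
(j±m)!: 4!×2!×3!×3!×4!×2! = 82944
prefactor² = (2J+1)×Δ×N² = 864/25
  k=0: +1/(0!×3!×2!×3!×1!×0!) = 1/72
  k=1: −1/(1!×2!×1!×2!×2!×1!) = -1/8
  k=2: +1/(2!×1!×0!×1!×3!×2!) = 1/24
Σ = -5/72  ⇒  CG² = 864/25×(-5/72)² = 1/6
CG = −√(1/6) = -0.408248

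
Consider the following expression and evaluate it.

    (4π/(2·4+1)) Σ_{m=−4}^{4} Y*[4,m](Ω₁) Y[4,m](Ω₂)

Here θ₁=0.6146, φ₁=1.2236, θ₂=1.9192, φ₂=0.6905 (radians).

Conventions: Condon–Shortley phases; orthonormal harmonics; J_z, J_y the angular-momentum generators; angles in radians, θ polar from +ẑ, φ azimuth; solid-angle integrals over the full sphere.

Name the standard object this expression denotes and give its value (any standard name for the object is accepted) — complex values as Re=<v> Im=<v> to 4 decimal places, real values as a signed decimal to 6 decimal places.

Legendre polynomial (addition theorem), +0.248112

This sum is the spherical-harmonic addition theorem: it equals the Legendre polynomial P_l(cos γ) of the angle γ between the two directions.
Expand P_4 via completeness: Σ_{m} conj(Y_{4,m}) at Ω₁ times Y_{4,m} at Ω₂ —
  m=-4: Y*=(0.008856, -0.048118)  Y=(-0.320802, -0.127981)  product (-0.008999, 0.014303)
  m=-3: Y*=(-0.169249, -0.098986)  Y=(0.170334, 0.311274)  product (0.001983, -0.069543)
  m=-2: Y*=(-0.313901, 0.261401)  Y=(-0.010266, 0.053440)  product (-0.010747, -0.019459)
  m=-1: Y*=(0.126834, 0.350512)  Y=(0.255614, -0.211183)  product (0.106443, 0.062811)
  m=+0: Y*=(-0.151337, -0.000000)  Y=(-0.002234, 0.000000)  product (0.000338, 0.000000)
  m=+1: Y*=(-0.126834, 0.350512)  Y=(-0.255614, -0.211183)  product (0.106443, -0.062811)
  m=+2: Y*=(-0.313901, -0.261401)  Y=(-0.010266, -0.053440)  product (-0.010747, 0.019459)
  m=+3: Y*=(0.169249, -0.098986)  Y=(-0.170334, 0.311274)  product (0.001983, 0.069543)
  m=+4: Y*=(0.008856, 0.048118)  Y=(-0.320802, 0.127981)  product (-0.008999, -0.014303)
Accumulated sum (0.177697, 0.000000); after 4π/(2l+1) scaling, (0.248112, 0.000000) ⇒ P_4 = 0.248112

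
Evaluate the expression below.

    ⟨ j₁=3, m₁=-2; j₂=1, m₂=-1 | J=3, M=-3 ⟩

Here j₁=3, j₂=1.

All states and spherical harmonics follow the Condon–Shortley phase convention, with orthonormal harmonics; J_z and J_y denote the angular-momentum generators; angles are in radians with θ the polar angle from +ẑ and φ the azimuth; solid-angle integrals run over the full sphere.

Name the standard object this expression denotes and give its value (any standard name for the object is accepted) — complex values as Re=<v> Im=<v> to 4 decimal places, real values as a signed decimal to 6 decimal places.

Clebsch–Gordan coefficient, +√(1/4) ≈ +0.500000

This is a Clebsch–Gordan (vector-coupling) coefficient.
√[7·1!5!1!/8! · 1!5!0!2!0!6!] = √(3600)
  +(−1)^0/∏(0,1,5,0,0,1)! = 1/120  (running 1/120)
⟨..|..⟩ = √(3600)·(1/120) = +0.500000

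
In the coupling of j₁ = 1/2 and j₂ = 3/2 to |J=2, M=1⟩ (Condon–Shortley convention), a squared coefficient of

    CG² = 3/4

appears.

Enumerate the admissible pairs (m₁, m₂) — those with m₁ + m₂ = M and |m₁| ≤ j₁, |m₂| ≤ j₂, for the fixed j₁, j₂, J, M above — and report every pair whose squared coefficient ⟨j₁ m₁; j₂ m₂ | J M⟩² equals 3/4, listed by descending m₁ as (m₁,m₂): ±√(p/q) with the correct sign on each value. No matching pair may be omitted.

Admissible pairs with m₁+m₂ = M = 1: (-1/2,3/2), (1/2,1/2)
  (m₁,m₂)=(1/2,1/2): CG² = 3/4, CG = +√(3/4)   ← matches the target
  (m₁,m₂)=(-1/2,3/2): CG² = 1/4, CG = +√(1/4)
Pairs with CG² = 3/4: (1/2,1/2): +√(3/4)

(1/2,1/2): +√(3/4)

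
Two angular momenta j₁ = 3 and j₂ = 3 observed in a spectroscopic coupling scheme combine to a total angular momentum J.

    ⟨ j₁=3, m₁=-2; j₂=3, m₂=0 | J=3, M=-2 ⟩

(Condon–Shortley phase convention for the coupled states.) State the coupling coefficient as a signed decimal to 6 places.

j₁+j₂−J=3  J+j₁−j₂=3  J−j₁+j₂=3  j₁+j₂+J+1=10
(j₁±m₁, j₂±m₂, J±M) = (1,5,3,3,1,5)
P² = 216
sum k=2..3:
  [2] +1/24 = 1/24
  [3] −1/72 = -1/72
S = 1/36
C² = P²·S² = 1/6 ; C = +0.408248

+√(1/6) ≈ +0.408248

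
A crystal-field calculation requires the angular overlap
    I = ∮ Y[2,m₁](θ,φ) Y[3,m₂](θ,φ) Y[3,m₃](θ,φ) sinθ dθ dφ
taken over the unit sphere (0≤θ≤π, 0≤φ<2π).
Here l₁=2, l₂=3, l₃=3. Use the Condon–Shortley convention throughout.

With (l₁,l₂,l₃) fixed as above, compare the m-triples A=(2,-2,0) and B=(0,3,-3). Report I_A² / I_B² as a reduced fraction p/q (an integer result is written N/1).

Shared (l₁,l₂,l₃)=(2,3,3): N and (l;000)² cancel in I_A²/I_B².
A: Δ = 2!·2!·4!/9! = 1/3780; Racah Σ t=0..0: t=0:+1/24 = 1/24; ⇒ 3j(2 3 3; 2 -2 0)² = 1/21, sgn -1
B: Δ = 2!·2!·4!/9! = 1/3780; Racah Σ t=2..2: t=2:+1/96 = 1/96; ⇒ 3j(2 3 3; 0 3 -3)² = 5/84, sgn +1
I_A²/I_B² = (1/21)/(5/84) = 4/5

4/5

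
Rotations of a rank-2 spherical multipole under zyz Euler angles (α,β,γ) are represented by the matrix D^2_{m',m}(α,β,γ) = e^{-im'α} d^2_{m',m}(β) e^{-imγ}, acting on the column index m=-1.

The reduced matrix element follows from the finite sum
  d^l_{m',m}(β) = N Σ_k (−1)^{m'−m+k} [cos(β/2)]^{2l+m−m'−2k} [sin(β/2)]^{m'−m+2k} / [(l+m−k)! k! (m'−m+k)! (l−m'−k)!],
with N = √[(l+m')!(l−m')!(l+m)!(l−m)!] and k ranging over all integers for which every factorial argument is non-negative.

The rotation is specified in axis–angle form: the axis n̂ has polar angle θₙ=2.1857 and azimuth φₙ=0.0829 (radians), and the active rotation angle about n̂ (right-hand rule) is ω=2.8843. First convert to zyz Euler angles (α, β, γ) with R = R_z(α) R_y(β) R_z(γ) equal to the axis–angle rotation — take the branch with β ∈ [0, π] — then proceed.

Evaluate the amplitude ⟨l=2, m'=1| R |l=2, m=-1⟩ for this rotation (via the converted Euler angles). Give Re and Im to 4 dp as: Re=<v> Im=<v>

Re=-0.2428 Im=0.0406

Axis–angle → zyz. n̂ = (sinθₙcosφₙ, sinθₙsinφₙ, cosθₙ) = (+0.814024, +0.067638, -0.576880), ω = 2.8843.
R = I cosω + sinω [n̂]ₓ + (1−cosω) n̂n̂ᵀ gives
  R = [+0.336375, +0.255100, -0.906519; -0.038490, -0.958083, -0.283892; -0.940941, +0.130386, -0.312456]
β = atan2(√(R₁₃²+R₂₃²), R₃₃) = 1.888574; α = atan2(R₂₃, R₁₃) mod 2π = 3.445086; γ = atan2(R₃₂, −R₃₁) mod 2π = 0.137693
First d^2_{1,-1}(β=1.8886), then the phase factors e^{-i(1)α} and e^{-i(-1)γ}:
c=cos(1.888574/2)=0.586321, s=sin(1.888574/2)=0.810079; N=√[6·1·1·6]=6.000000
k: max(0,(-1)−(1))=0 … min(2+(-1),2−(1))=1
  k=0: (−1)^2·6.0000/(2)·0.5863^2·0.8101^2 = +0.676778
  k=1: (−1)^3·6.0000/(6)·0.5863^0·0.8101^4 = -0.430635
d^2_{1,-1}(1.8886) = +0.676778 -0.430635 = +0.246143
Attach z-rotation phases: D = e^{-i(1)(3.4451)}·(+0.246143)·e^{-i(-1)(0.1377)} = -0.242767+0.040624i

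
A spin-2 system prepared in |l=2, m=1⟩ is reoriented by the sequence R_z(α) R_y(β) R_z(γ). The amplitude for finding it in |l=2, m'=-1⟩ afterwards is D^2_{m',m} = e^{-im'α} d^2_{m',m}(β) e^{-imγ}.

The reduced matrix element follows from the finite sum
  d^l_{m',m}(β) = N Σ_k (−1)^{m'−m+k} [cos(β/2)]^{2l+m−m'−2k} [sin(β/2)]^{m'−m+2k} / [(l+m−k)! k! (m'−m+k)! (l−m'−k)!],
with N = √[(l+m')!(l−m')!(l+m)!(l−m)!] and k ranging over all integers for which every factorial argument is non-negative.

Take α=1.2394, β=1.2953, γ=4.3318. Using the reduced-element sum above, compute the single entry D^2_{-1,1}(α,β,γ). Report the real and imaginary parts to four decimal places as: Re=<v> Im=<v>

First d^2_{-1,1}(β=1.2953), then the phase factors e^{-i(-1)α} and e^{-i(1)γ}:
Half-angle: c=0.797504, s=0.603314. N=√(1·6·6·1)=6.000000
k∈{2,3} keeps every argument non-negative
  k=2: (−1)^0·6.0000/(2)·0.7975^2·0.6033^2 = +0.694502
  k=3: (−1)^1·6.0000/(6)·0.7975^0·0.6033^4 = -0.132487
d^2_{-1,1}(1.2953) = +0.694502 -0.132487 = +0.562015
D = (+0.325364+0.945589i)·(+0.562015)·(-0.371467+0.928446i) = -0.561335-0.027636i

Re=-0.5613 Im=-0.0276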